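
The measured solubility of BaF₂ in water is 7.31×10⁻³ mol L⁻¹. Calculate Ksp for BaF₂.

BaF₂(s) ⇌ Ba²⁺(aq) + 2 F⁻(aq)
For each mole of BaF₂ that dissolves per liter, [Ba²⁺] = s and [F⁻] = 2s; let s denote this solubility.
Ksp = [Ba²⁺][F⁻]^2 = s · (2s)^2 = 4s^3
Ksp = 4 × (7.31×10⁻³)^3 = 1.56×10⁻⁶

Ksp = 1.56×10⁻⁶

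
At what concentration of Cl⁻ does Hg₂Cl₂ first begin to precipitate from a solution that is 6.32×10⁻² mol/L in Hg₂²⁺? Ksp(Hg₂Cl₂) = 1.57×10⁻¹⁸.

4.98×10⁻⁹ M

The threshold for precipitation is Q = Ksp.
Hg₂Cl₂(s) ⇌ Hg₂²⁺(aq) + 2 Cl⁻(aq)
Ksp = [Hg₂²⁺][Cl⁻]^2 = [Cl⁻]^2(6.32×10⁻²)
[Cl⁻]^2 = 1.57×10⁻¹⁸ / (6.32×10⁻²) = 2.48×10⁻¹⁷
[Cl⁻] = 4.98×10⁻⁹ mol/L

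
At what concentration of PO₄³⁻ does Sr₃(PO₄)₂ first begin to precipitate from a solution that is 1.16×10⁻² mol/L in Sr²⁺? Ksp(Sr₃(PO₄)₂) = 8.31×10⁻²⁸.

2.31×10⁻¹¹ M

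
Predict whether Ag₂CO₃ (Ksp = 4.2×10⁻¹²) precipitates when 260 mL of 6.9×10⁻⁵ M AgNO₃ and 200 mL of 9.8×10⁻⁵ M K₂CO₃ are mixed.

After mixing, V = 260 mL + 200 mL = 460 mL.
[Ag⁺] = (6.9×10⁻⁵)(260)/460 = 3.9×10⁻⁵ M
[CO₃²⁻] = (9.8×10⁻⁵)(200)/460 = 4.3×10⁻⁵ M
Q = [Ag⁺]^2[CO₃²⁻] = 6.5×10⁻¹⁴
Q < Ksp (6.5×10⁻¹⁴ vs 4.2×10⁻¹²); the solution remains unsaturated and no precipitate forms.

No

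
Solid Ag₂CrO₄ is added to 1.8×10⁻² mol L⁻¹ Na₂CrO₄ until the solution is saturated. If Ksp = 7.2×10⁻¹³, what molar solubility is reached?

Ag₂CrO₄(s) ⇌ 2 Ag⁺(aq) + CrO₄²⁻(aq)
With CrO₄²⁻ already at 1.8×10⁻² mol L⁻¹ and s small, take [CrO₄²⁻] ≈ 1.8×10⁻² mol L⁻¹ and [Ag⁺] = 2s.
Ksp = [Ag⁺]^2[CrO₄²⁻] = (2s)^2(1.8×10⁻²)
(2s)^2 = 7.2×10⁻¹³ / (1.8×10⁻²) = 4.0×10⁻¹¹
s = 3.2×10⁻⁶ mol L⁻¹

3.2×10⁻⁶ M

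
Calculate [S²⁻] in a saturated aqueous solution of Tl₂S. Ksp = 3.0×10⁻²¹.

9.1×10⁻⁸ M

Tl₂S(s) ⇌ 2 Tl⁺(aq) + S²⁻(aq)
With molar solubility s: [Tl⁺] = 2s, [S²⁻] = s.
Ksp = [Tl⁺]^2[S²⁻] = (2s)^2 · s = 4s^3 = 3.0×10⁻²¹
s = 9.1×10⁻⁸ M
[S²⁻] = s = 9.1×10⁻⁸ M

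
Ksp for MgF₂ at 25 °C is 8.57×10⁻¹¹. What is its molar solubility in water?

2.78×10⁻⁴ M

MgF₂(s) ⇌ Mg²⁺(aq) + 2 F⁻(aq)
Let s be the molar solubility. Then [Mg²⁺] = s and [F⁻] = 2s.
Ksp = [Mg²⁺][F⁻]^2 = s · (2s)^2 = 4s^3
4s^3 = 8.57×10⁻¹¹  ⇒  s^3 = 2.14×10⁻¹¹
s = 2.78×10⁻⁴ mol L⁻¹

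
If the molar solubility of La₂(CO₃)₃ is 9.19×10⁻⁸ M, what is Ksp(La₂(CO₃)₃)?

Ksp = 7.08×10⁻³⁴

La₂(CO₃)₃(s) ⇌ 2 La³⁺(aq) + 3 CO₃²⁻(aq)
If s mol/L of La₂(CO₃)₃ dissolves, [La³⁺] = 2s and [CO₃²⁻] = 3s.
Ksp = [La³⁺]^2[CO₃²⁻]^3 = (2s)^2 · (3s)^3 = 108s^5
Ksp = 108 × (9.19×10⁻⁸)^5 = 7.08×10⁻³⁴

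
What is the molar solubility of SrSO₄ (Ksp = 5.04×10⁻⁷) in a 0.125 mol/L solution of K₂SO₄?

4.03×10⁻⁶ M

SrSO₄(s) ⇌ Sr²⁺(aq) + SO₄²⁻(aq)
SO₄²⁻ is already present at 0.125 mol/L. If s mol/L of SrSO₄ dissolves, [Sr²⁺] = s while [SO₄²⁻] ≈ 0.125 mol/L.
Ksp = [Sr²⁺][SO₄²⁻] = s(0.125)
s = 5.04×10⁻⁷ / (0.125) = 4.03×10⁻⁶
s = 4.03×10⁻⁶ mol/L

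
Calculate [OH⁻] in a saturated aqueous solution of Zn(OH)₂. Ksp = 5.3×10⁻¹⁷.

4.7×10⁻⁶ M

Zn(OH)₂(s) ⇌ Zn²⁺(aq) + 2 OH⁻(aq)
If s mol/L of Zn(OH)₂ dissolves, [Zn²⁺] = s and [OH⁻] = 2s.
Ksp = [Zn²⁺][OH⁻]^2 = s · (2s)^2 = 4s^3 = 5.3×10⁻¹⁷
s = 2.4×10⁻⁶ mol/L
[OH⁻] = 2s = 4.7×10⁻⁶ mol/L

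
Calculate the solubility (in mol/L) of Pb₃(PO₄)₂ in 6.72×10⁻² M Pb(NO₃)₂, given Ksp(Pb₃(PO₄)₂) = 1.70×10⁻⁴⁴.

Pb₃(PO₄)₂(s) ⇌ 3 Pb²⁺(aq) + 2 PO₄³⁻(aq)
Let s be the solubility of Pb₃(PO₄)₂ here. The common ion gives [Pb²⁺] ≈ 6.72×10⁻² M, and [PO₄³⁻] = 2s.
Ksp = [Pb²⁺]^3[PO₄³⁻]^2 = (6.72×10⁻²)^3(2s)^2
(2s)^2 = 1.70×10⁻⁴⁴ / (6.72×10⁻²)^3 = 5.60×10⁻⁴¹
s = 3.74×10⁻²¹ M

3.74×10⁻²¹ M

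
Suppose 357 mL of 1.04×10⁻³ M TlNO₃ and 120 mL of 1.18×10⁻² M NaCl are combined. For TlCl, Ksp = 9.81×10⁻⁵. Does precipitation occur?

No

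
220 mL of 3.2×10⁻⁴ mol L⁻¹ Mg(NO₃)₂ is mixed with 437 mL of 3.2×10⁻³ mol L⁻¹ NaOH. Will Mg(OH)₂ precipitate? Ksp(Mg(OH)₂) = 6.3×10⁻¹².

After mixing, V = 220 mL + 437 mL = 657 mL.
[Mg²⁺] = (3.2×10⁻⁴)(220)/657 = 1.1×10⁻⁴ mol L⁻¹
[OH⁻] = (3.2×10⁻³)(437)/657 = 2.1×10⁻³ mol L⁻¹
Q = [Mg²⁺][OH⁻]^2 = 4.9×10⁻¹⁰
Because Q > Ksp (4.9×10⁻¹⁰ vs 6.3×10⁻¹²), a precipitate of Mg(OH)₂ forms.

Yes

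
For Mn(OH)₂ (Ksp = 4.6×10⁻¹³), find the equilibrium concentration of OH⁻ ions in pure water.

9.7×10⁻⁵ M

Mn(OH)₂(s) ⇌ Mn²⁺(aq) + 2 OH⁻(aq)
With molar solubility s: [Mn²⁺] = s, [OH⁻] = 2s.
Ksp = [Mn²⁺][OH⁻]^2 = s · (2s)^2 = 4s^3 = 4.6×10⁻¹³
s = 4.9×10⁻⁵ mol/L
[OH⁻] = 2s = 9.7×10⁻⁵ mol/L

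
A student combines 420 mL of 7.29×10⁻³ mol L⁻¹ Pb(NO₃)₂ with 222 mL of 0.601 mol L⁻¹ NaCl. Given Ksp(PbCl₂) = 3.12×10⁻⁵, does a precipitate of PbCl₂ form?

The combined volume is 642 mL.
[Pb²⁺] = (7.29×10⁻³)(420)/642 = 4.77×10⁻³ mol L⁻¹
[Cl⁻] = (0.601)(222)/642 = 0.208 mol L⁻¹
Q = [Pb²⁺][Cl⁻]^2 = 2.06×10⁻⁴
Q = 2.06×10⁻⁴ > Ksp = 3.12×10⁻⁵, so the solution is supersaturated and PbCl₂ precipitates.

Yes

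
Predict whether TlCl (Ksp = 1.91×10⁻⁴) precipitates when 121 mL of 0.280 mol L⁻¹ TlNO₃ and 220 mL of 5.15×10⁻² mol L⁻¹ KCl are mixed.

Yes

Total volume after mixing = 121 + 220 = 341 mL.
[Tl⁺] = (0.280)(121)/341 = 9.94×10⁻² mol L⁻¹
[Cl⁻] = (5.15×10⁻²)(220)/341 = 3.32×10⁻² mol L⁻¹
Q = [Tl⁺][Cl⁻] = 3.30×10⁻³
Because Q > Ksp (3.30×10⁻³ vs 1.91×10⁻⁴), a precipitate of TlCl forms.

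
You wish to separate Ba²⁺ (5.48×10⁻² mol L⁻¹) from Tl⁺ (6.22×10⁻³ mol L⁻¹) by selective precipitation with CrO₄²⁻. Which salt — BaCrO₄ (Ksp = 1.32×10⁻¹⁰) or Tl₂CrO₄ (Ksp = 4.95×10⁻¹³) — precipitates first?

The threshold for precipitation is Q = Ksp.
For BaCrO₄: [CrO₄²⁻] = (Ksp/[Ba²⁺]) = 2.41×10⁻⁹ mol L⁻¹
For Tl₂CrO₄: [CrO₄²⁻] = (Ksp/[Tl⁺]^2) = 1.28×10⁻⁸ mol L⁻¹
Since BaCrO₄ needs less CrO₄²⁻ to reach saturation, it precipitates first.

BaCrO₄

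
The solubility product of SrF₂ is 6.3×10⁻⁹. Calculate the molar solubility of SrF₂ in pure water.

SrF₂(s) ⇌ Sr²⁺(aq) + 2 F⁻(aq)
With molar solubility s: [Sr²⁺] = s, [F⁻] = 2s.
Ksp = [Sr²⁺][F⁻]^2 = s · (2s)^2 = 4s^3
4s^3 = 6.3×10⁻⁹  ⇒  s^3 = 1.6×10⁻⁹
Taking the 3rd root, s = 1.2×10⁻³ mol L⁻¹.

1.2×10⁻³ M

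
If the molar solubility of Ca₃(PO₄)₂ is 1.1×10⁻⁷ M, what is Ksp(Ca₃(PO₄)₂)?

Ca₃(PO₄)₂(s) ⇌ 3 Ca²⁺(aq) + 2 PO₄³⁻(aq)
For each mole of Ca₃(PO₄)₂ that dissolves per liter, [Ca²⁺] = 3s and [PO₄³⁻] = 2s; let s denote this solubility.
Ksp = [Ca²⁺]^3[PO₄³⁻]^2 = (3s)^3 · (2s)^2 = 108s^5
Ksp = 108 × (1.1×10⁻⁷)^5 = 1.7×10⁻³³

Ksp = 1.7×10⁻³³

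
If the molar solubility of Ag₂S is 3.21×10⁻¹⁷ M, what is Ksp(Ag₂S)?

Ksp = 1.32×10⁻⁴⁹

Ag₂S(s) ⇌ 2 Ag⁺(aq) + S²⁻(aq)
Call the molar solubility s, so that [Ag⁺] = 2s and [S²⁻] = s.
Ksp = [Ag⁺]^2[S²⁻] = (2s)^2 · s = 4s^3
Ksp = 4 × (3.21×10⁻¹⁷)^3 = 1.32×10⁻⁴⁹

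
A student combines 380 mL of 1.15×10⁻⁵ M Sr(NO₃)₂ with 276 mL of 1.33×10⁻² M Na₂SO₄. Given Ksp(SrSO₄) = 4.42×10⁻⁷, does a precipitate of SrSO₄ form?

The combined volume is 656 mL.
[Sr²⁺] = (1.15×10⁻⁵)(380)/656 = 6.66×10⁻⁶ M
[SO₄²⁻] = (1.33×10⁻²)(276)/656 = 5.60×10⁻³ M
Q = [Sr²⁺][SO₄²⁻] = 3.73×10⁻⁸
Since Q (3.73×10⁻⁸) is less than Ksp (4.42×10⁻⁷), no SrSO₄ precipitates.

No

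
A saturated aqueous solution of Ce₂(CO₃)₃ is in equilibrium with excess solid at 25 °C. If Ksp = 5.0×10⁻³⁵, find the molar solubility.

Ce₂(CO₃)₃(s) ⇌ 2 Ce³⁺(aq) + 3 CO₃²⁻(aq)
Call the molar solubility s, so that [Ce³⁺] = 2s and [CO₃²⁻] = 3s.
Ksp = [Ce³⁺]^2[CO₃²⁻]^3 = (2s)^2 · (3s)^3 = 108s^5
108s^5 = 5.0×10⁻³⁵  ⇒  s^5 = 4.6×10⁻³⁷
s = 5.4×10⁻⁸ mol L⁻¹

5.4×10⁻⁸ M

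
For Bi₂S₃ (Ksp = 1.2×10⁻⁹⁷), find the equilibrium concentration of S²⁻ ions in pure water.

Bi₂S₃(s) ⇌ 2 Bi³⁺(aq) + 3 S²⁻(aq)
With molar solubility s: [Bi³⁺] = 2s, [S²⁻] = 3s.
Ksp = [Bi³⁺]^2[S²⁻]^3 = (2s)^2 · (3s)^3 = 108s^5 = 1.2×10⁻⁹⁷
s = 1.6×10⁻²⁰ M
[S²⁻] = 3s = 4.9×10⁻²⁰ M

4.9×10⁻²⁰ M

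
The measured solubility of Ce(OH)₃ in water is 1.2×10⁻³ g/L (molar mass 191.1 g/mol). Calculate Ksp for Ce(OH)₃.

Ksp = 4.2×10⁻²⁰

Convert to molarity: s = 1.2×10⁻³ / 191.1 = 6.279×10⁻⁶ mol/L
Ce(OH)₃(s) ⇌ Ce³⁺(aq) + 3 OH⁻(aq)
Let s be the molar solubility. Then [Ce³⁺] = s and [OH⁻] = 3s.
Ksp = [Ce³⁺][OH⁻]^3 = s · (3s)^3 = 27s^4
Ksp = 27 × (6.279×10⁻⁶)^4 = 4.2×10⁻²⁰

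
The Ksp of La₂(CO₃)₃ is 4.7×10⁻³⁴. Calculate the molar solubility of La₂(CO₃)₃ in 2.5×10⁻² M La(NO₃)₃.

La₂(CO₃)₃(s) ⇌ 2 La³⁺(aq) + 3 CO₃²⁻(aq)
Let s be the solubility of La₂(CO₃)₃ here. The common ion gives [La³⁺] ≈ 2.5×10⁻² M, and [CO₃²⁻] = 3s.
Ksp = [La³⁺]^2[CO₃²⁻]^3 = (2.5×10⁻²)^2(3s)^3
(3s)^3 = 4.7×10⁻³⁴ / (2.5×10⁻²)^2 = 7.5×10⁻³¹
s = 3.0×10⁻¹¹ M

3.0×10⁻¹¹ M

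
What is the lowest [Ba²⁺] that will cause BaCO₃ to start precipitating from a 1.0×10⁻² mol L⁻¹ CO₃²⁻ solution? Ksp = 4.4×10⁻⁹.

4.4×10⁻⁷ M

A salt starts to precipitate once the ion product Q reaches its Ksp.
BaCO₃(s) ⇌ Ba²⁺(aq) + CO₃²⁻(aq)
Ksp = [Ba²⁺][CO₃²⁻] = [Ba²⁺](1.0×10⁻²)
[Ba²⁺] = 4.4×10⁻⁹ / (1.0×10⁻²) = 4.4×10⁻⁷
[Ba²⁺] = 4.4×10⁻⁷ mol L⁻¹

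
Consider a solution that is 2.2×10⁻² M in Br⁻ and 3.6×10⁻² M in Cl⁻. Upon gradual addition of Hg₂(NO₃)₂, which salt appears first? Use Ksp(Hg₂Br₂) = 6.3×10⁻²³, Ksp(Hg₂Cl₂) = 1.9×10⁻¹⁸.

Precipitation begins when Q = Ksp.
For Hg₂Br₂: [Hg₂²⁺] = (Ksp/[Br⁻]^2) = 1.3×10⁻¹⁹ M
For Hg₂Cl₂: [Hg₂²⁺] = (Ksp/[Cl⁻]^2) = 1.5×10⁻¹⁵ M
The smaller threshold [Hg₂²⁺] is reached first, so Hg₂Br₂ precipitates first.

Hg₂Br₂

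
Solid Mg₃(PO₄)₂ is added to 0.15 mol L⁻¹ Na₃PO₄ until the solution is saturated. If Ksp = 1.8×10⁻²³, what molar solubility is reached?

3.1×10⁻⁸ M

Mg₃(PO₄)₂(s) ⇌ 3 Mg²⁺(aq) + 2 PO₄³⁻(aq)
With PO₄³⁻ already at 0.15 mol L⁻¹ and s small, take [PO₄³⁻] ≈ 0.15 mol L⁻¹ and [Mg²⁺] = 3s.
Ksp = [Mg²⁺]^3[PO₄³⁻]^2 = (3s)^3(0.15)^2
(3s)^3 = 1.8×10⁻²³ / (0.15)^2 = 8.0×10⁻²²
s = 3.1×10⁻⁸ mol L⁻¹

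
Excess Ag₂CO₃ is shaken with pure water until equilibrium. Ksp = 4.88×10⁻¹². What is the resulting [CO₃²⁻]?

1.07×10⁻⁴ M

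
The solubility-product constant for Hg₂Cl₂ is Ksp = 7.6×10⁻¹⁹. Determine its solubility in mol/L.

Hg₂Cl₂(s) ⇌ Hg₂²⁺(aq) + 2 Cl⁻(aq)
Let s be the molar solubility. Then [Hg₂²⁺] = s and [Cl⁻] = 2s.
Ksp = [Hg₂²⁺][Cl⁻]^2 = s · (2s)^2 = 4s^3
4s^3 = 7.6×10⁻¹⁹  ⇒  s^3 = 1.9×10⁻¹⁹
Taking the 3rd root, s = 5.7×10⁻⁷ mol/L.

5.7×10⁻⁷ M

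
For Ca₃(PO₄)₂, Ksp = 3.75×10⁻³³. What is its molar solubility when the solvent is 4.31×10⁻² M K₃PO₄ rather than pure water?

Ca₃(PO₄)₂(s) ⇌ 3 Ca²⁺(aq) + 2 PO₄³⁻(aq)
The solution already contains PO₄³⁻ at 4.31×10⁻² M. Let s be the molar solubility of Ca₃(PO₄)₂.
[PO₄³⁻] ≈ 4.31×10⁻² M (common ion dominates); [Ca²⁺] = 3s.
Ksp = [Ca²⁺]^3[PO₄³⁻]^2 = (3s)^3(4.31×10⁻²)^2
(3s)^3 = 3.75×10⁻³³ / (4.31×10⁻²)^2 = 2.02×10⁻³⁰
s = 4.21×10⁻¹¹ M

4.21×10⁻¹¹ M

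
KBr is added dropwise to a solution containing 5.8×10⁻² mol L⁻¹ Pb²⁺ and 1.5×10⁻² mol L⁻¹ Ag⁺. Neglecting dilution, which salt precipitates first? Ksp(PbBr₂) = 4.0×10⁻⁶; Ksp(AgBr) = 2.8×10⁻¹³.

AgBr

A salt starts to precipitate once the ion product Q reaches its Ksp.
For PbBr₂: [Br⁻] = (Ksp/[Pb²⁺])^(1/2) = 8.3×10⁻³ mol L⁻¹
For AgBr: [Br⁻] = (Ksp/[Ag⁺]) = 1.9×10⁻¹¹ mol L⁻¹
AgBr requires the lower [Br⁻], so it precipitates first.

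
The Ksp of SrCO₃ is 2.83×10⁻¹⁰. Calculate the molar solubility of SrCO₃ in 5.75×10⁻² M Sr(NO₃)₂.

4.92×10⁻⁹ M

SrCO₃(s) ⇌ Sr²⁺(aq) + CO₃²⁻(aq)
The solution already contains Sr²⁺ at 5.75×10⁻² M. Let s be the molar solubility of SrCO₃.
[Sr²⁺] ≈ 5.75×10⁻² M (common ion dominates); [CO₃²⁻] = s.
Ksp = [Sr²⁺][CO₃²⁻] = (5.75×10⁻²)s
s = 2.83×10⁻¹⁰ / (5.75×10⁻²) = 4.92×10⁻⁹
s = 4.92×10⁻⁹ M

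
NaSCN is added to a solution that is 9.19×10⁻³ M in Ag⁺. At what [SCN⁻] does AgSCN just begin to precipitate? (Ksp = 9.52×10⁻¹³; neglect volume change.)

1.04×10⁻¹⁰ M

Each salt precipitates once Q = Ksp for that salt.
AgSCN(s) ⇌ Ag⁺(aq) + SCN⁻(aq)
Ksp = [Ag⁺][SCN⁻] = [SCN⁻](9.19×10⁻³)
[SCN⁻] = 9.52×10⁻¹³ / (9.19×10⁻³) = 1.04×10⁻¹⁰
[SCN⁻] = 1.04×10⁻¹⁰ M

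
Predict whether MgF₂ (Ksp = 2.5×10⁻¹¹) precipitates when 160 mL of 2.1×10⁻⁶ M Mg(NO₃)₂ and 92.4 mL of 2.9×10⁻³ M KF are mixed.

No

The combined volume is 252.4 mL.
[Mg²⁺] = (2.1×10⁻⁶)(160)/252.4 = 1.3×10⁻⁶ M
[F⁻] = (2.9×10⁻³)(92.4)/252.4 = 1.1×10⁻³ M
Q = [Mg²⁺][F⁻]^2 = 1.5×10⁻¹²
Q = 1.5×10⁻¹² < Ksp = 2.5×10⁻¹¹, so the solution is unsaturated and no precipitate forms.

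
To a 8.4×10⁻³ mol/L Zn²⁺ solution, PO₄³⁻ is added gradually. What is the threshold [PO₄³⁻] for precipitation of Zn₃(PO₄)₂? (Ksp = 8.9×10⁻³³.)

Precipitation of each salt begins when its ion product equals Ksp.
Zn₃(PO₄)₂(s) ⇌ 3 Zn²⁺(aq) + 2 PO₄³⁻(aq)
Ksp = [Zn²⁺]^3[PO₄³⁻]^2 = [PO₄³⁻]^2(8.4×10⁻³)^3
[PO₄³⁻]^2 = 8.9×10⁻³³ / (8.4×10⁻³)^3 = 1.5×10⁻²⁶
[PO₄³⁻] = 1.2×10⁻¹³ mol/L

1.2×10⁻¹³ M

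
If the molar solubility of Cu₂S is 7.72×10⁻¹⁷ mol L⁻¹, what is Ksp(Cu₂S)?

Cu₂S(s) ⇌ 2 Cu⁺(aq) + S²⁻(aq)
For each mole of Cu₂S that dissolves per liter, [Cu⁺] = 2s and [S²⁻] = s; let s denote this solubility.
Ksp = [Cu⁺]^2[S²⁻] = (2s)^2 · s = 4s^3
Ksp = 4 × (7.72×10⁻¹⁷)^3 = 1.84×10⁻⁴⁸

Ksp = 1.84×10⁻⁴⁸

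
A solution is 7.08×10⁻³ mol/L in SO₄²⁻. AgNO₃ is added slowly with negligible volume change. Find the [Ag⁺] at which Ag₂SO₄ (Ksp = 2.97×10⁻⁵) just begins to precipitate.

6.48×10⁻² M

Precipitation begins when Q = Ksp.
Ag₂SO₄(s) ⇌ 2 Ag⁺(aq) + SO₄²⁻(aq)
Ksp = [Ag⁺]^2[SO₄²⁻] = [Ag⁺]^2(7.08×10⁻³)
[Ag⁺]^2 = 2.97×10⁻⁵ / (7.08×10⁻³) = 4.19×10⁻³
[Ag⁺] = 6.48×10⁻² mol/L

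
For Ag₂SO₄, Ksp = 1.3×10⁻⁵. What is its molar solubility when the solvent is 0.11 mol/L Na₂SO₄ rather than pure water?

Ag₂SO₄(s) ⇌ 2 Ag⁺(aq) + SO₄²⁻(aq)
The solution already contains SO₄²⁻ at 0.11 mol/L. Let s be the molar solubility of Ag₂SO₄.
[SO₄²⁻] ≈ 0.11 mol/L (common ion dominates); [Ag⁺] = 2s.
Ksp = [Ag⁺]^2[SO₄²⁻] = (2s)^2(0.11)
(2s)^2 = 1.3×10⁻⁵ / (0.11) = 1.2×10⁻⁴
s = 5.4×10⁻³ mol/L

5.4×10⁻³ M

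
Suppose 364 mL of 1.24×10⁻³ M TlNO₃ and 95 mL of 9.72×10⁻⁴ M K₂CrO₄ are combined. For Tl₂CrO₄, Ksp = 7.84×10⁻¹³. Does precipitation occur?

Total volume after mixing = 364 + 95 = 459 mL.
[Tl⁺] = (1.24×10⁻³)(364)/459 = 9.83×10⁻⁴ M
[CrO₄²⁻] = (9.72×10⁻⁴)(95)/459 = 2.01×10⁻⁴ M
Q = [Tl⁺]^2[CrO₄²⁻] = 1.95×10⁻¹⁰
Since Q (1.95×10⁻¹⁰) exceeds Ksp (7.84×10⁻¹³), Tl₂CrO₄ will precipitate.

Yes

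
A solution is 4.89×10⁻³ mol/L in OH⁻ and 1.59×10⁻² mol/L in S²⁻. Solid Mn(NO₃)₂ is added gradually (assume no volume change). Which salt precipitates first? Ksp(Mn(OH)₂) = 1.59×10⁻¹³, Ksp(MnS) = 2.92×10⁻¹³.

Precipitation of each salt begins when its ion product equals Ksp.
For Mn(OH)₂: [Mn²⁺] = (Ksp/[OH⁻]^2) = 6.65×10⁻⁹ mol/L
For MnS: [Mn²⁺] = (Ksp/[S²⁻]) = 1.84×10⁻¹¹ mol/L
The smaller threshold [Mn²⁺] is reached first, so MnS precipitates first.

MnS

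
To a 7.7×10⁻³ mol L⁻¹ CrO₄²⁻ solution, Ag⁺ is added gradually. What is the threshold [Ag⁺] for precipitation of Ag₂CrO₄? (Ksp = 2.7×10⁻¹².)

1.9×10⁻⁵ M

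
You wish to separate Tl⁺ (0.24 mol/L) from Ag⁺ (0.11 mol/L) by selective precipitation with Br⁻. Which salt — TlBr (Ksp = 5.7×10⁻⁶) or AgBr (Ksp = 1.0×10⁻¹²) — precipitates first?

AgBr

Precipitation of each salt begins when its ion product equals Ksp.
For TlBr: [Br⁻] = (Ksp/[Tl⁺]) = 2.4×10⁻⁵ mol/L
For AgBr: [Br⁻] = (Ksp/[Ag⁺]) = 9.1×10⁻¹² mol/L
The smaller threshold [Br⁻] is reached first, so AgBr precipitates first.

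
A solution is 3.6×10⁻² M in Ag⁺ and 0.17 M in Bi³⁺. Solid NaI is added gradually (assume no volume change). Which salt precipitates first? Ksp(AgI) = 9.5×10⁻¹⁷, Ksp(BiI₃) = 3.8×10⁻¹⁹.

AgI

Precipitation of each salt begins when its ion product equals Ksp.
For AgI: [I⁻] = (Ksp/[Ag⁺]) = 2.6×10⁻¹⁵ M
For BiI₃: [I⁻] = (Ksp/[Bi³⁺])^(1/3) = 1.3×10⁻⁶ M
The smaller threshold [I⁻] is reached first, so AgI precipitates first.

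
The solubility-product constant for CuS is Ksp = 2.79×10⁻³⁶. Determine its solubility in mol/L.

1.67×10⁻¹⁸ M

CuS(s) ⇌ Cu²⁺(aq) + S²⁻(aq)
With molar solubility s: [Cu²⁺] = s, [S²⁻] = s.
Ksp = [Cu²⁺][S²⁻] = s · s = s^2
s^2 = 2.79×10⁻³⁶
s = (2.79×10⁻³⁶)^(1/2) = 1.67×10⁻¹⁸ mol L⁻¹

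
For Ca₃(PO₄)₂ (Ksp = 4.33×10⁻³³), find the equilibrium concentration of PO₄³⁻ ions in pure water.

2.64×10⁻⁷ M

Ca₃(PO₄)₂(s) ⇌ 3 Ca²⁺(aq) + 2 PO₄³⁻(aq)
For each mole of Ca₃(PO₄)₂ that dissolves per liter, [Ca²⁺] = 3s and [PO₄³⁻] = 2s; let s denote this solubility.
Ksp = [Ca²⁺]^3[PO₄³⁻]^2 = (3s)^3 · (2s)^2 = 108s^5 = 4.33×10⁻³³
s = 1.32×10⁻⁷ mol/L
[PO₄³⁻] = 2s = 2.64×10⁻⁷ mol/L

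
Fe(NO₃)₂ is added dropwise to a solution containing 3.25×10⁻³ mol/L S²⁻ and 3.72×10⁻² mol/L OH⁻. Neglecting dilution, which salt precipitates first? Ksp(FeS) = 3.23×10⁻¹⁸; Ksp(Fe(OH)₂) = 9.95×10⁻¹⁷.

FeS

The threshold for precipitation is Q = Ksp.
For FeS: [Fe²⁺] = (Ksp/[S²⁻]) = 9.94×10⁻¹⁶ mol/L
For Fe(OH)₂: [Fe²⁺] = (Ksp/[OH⁻]^2) = 7.19×10⁻¹⁴ mol/L
The smaller threshold [Fe²⁺] is reached first, so FeS precipitates first.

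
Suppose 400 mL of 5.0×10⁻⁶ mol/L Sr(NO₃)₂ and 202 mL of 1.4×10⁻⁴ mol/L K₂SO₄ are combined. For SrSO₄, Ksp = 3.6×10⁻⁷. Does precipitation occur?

Total volume after mixing = 400 + 202 = 602 mL.
[Sr²⁺] = (5.0×10⁻⁶)(400)/602 = 3.3×10⁻⁶ mol/L
[SO₄²⁻] = (1.4×10⁻⁴)(202)/602 = 4.7×10⁻⁵ mol/L
Q = [Sr²⁺][SO₄²⁻] = 1.6×10⁻¹⁰
Since Q (1.6×10⁻¹⁰) is less than Ksp (3.6×10⁻⁷), no SrSO₄ precipitates.

No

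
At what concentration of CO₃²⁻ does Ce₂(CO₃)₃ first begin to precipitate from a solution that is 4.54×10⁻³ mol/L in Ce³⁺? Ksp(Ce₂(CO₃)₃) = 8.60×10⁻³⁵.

1.61×10⁻¹⁰ M

Each salt precipitates once Q = Ksp for that salt.
Ce₂(CO₃)₃(s) ⇌ 2 Ce³⁺(aq) + 3 CO₃²⁻(aq)
Ksp = [Ce³⁺]^2[CO₃²⁻]^3 = [CO₃²⁻]^3(4.54×10⁻³)^2
[CO₃²⁻]^3 = 8.60×10⁻³⁵ / (4.54×10⁻³)^2 = 4.17×10⁻³⁰
[CO₃²⁻] = 1.61×10⁻¹⁰ mol/L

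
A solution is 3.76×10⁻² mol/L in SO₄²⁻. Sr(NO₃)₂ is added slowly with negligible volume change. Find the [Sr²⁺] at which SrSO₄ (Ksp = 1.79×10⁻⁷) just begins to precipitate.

4.76×10⁻⁶ M

Precipitation of each salt begins when its ion product equals Ksp.
SrSO₄(s) ⇌ Sr²⁺(aq) + SO₄²⁻(aq)
Ksp = [Sr²⁺][SO₄²⁻] = [Sr²⁺](3.76×10⁻²)
[Sr²⁺] = 1.79×10⁻⁷ / (3.76×10⁻²) = 4.76×10⁻⁶
[Sr²⁺] = 4.76×10⁻⁶ mol/L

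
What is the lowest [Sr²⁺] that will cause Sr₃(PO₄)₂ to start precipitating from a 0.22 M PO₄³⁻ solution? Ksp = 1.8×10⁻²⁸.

Precipitation of each salt begins when its ion product equals Ksp.
Sr₃(PO₄)₂(s) ⇌ 3 Sr²⁺(aq) + 2 PO₄³⁻(aq)
Ksp = [Sr²⁺]^3[PO₄³⁻]^2 = [Sr²⁺]^3(0.22)^2
[Sr²⁺]^3 = 1.8×10⁻²⁸ / (0.22)^2 = 3.7×10⁻²⁷
[Sr²⁺] = 1.5×10⁻⁹ M

1.5×10⁻⁹ M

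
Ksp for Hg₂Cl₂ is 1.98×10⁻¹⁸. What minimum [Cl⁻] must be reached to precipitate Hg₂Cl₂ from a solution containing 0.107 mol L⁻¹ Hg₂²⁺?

4.30×10⁻⁹ M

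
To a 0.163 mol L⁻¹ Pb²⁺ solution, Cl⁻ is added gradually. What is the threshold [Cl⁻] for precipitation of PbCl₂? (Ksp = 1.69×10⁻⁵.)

Precipitation begins when Q = Ksp.
PbCl₂(s) ⇌ Pb²⁺(aq) + 2 Cl⁻(aq)
Ksp = [Pb²⁺][Cl⁻]^2 = [Cl⁻]^2(0.163)
[Cl⁻]^2 = 1.69×10⁻⁵ / (0.163) = 1.04×10⁻⁴
[Cl⁻] = 1.02×10⁻² mol L⁻¹

1.02×10⁻² M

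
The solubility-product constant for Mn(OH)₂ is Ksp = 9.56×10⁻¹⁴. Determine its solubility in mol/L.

Mn(OH)₂(s) ⇌ Mn²⁺(aq) + 2 OH⁻(aq)
Call the molar solubility s, so that [Mn²⁺] = s and [OH⁻] = 2s.
Ksp = [Mn²⁺][OH⁻]^2 = s · (2s)^2 = 4s^3
4s^3 = 9.56×10⁻¹⁴  ⇒  s^3 = 2.39×10⁻¹⁴
Taking the 3rd root, s = 2.88×10⁻⁵ M.

2.88×10⁻⁵ M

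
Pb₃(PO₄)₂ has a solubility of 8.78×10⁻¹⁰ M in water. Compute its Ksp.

Ksp = 5.64×10⁻⁴⁴

Pb₃(PO₄)₂(s) ⇌ 3 Pb²⁺(aq) + 2 PO₄³⁻(aq)
Let s be the molar solubility. Then [Pb²⁺] = 3s and [PO₄³⁻] = 2s.
Ksp = [Pb²⁺]^3[PO₄³⁻]^2 = (3s)^3 · (2s)^2 = 108s^5
Ksp = 108 × (8.78×10⁻¹⁰)^5 = 5.64×10⁻⁴⁴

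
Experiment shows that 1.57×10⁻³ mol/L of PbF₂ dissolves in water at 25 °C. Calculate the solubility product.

PbF₂(s) ⇌ Pb²⁺(aq) + 2 F⁻(aq)
If s mol/L of PbF₂ dissolves, [Pb²⁺] = s and [F⁻] = 2s.
Ksp = [Pb²⁺][F⁻]^2 = s · (2s)^2 = 4s^3
Ksp = 4 × (1.57×10⁻³)^3 = 1.55×10⁻⁸

Ksp = 1.55×10⁻⁸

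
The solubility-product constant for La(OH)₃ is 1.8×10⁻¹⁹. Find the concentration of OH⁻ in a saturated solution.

La(OH)₃(s) ⇌ La³⁺(aq) + 3 OH⁻(aq)
Let s be the molar solubility. Then [La³⁺] = s and [OH⁻] = 3s.
Ksp = [La³⁺][OH⁻]^3 = s · (3s)^3 = 27s^4 = 1.8×10⁻¹⁹
s = 9.0×10⁻⁶ M
[OH⁻] = 3s = 2.7×10⁻⁵ M

2.7×10⁻⁵ M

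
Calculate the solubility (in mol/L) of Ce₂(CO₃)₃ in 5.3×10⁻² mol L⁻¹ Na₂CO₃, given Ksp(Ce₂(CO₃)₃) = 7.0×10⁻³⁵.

Ce₂(CO₃)₃(s) ⇌ 2 Ce³⁺(aq) + 3 CO₃²⁻(aq)
Let s be the solubility of Ce₂(CO₃)₃ here. The common ion gives [CO₃²⁻] ≈ 5.3×10⁻² mol L⁻¹, and [Ce³⁺] = 2s.
Ksp = [Ce³⁺]^2[CO₃²⁻]^3 = (2s)^2(5.3×10⁻²)^3
(2s)^2 = 7.0×10⁻³⁵ / (5.3×10⁻²)^3 = 4.7×10⁻³¹
s = 3.4×10⁻¹⁶ mol L⁻¹

3.4×10⁻¹⁶ M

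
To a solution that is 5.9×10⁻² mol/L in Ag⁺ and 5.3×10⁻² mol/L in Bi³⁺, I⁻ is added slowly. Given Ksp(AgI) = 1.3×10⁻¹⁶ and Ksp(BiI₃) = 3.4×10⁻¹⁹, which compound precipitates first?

Each salt precipitates once Q = Ksp for that salt.
For AgI: [I⁻] = (Ksp/[Ag⁺]) = 2.2×10⁻¹⁵ mol/L
For BiI₃: [I⁻] = (Ksp/[Bi³⁺])^(1/3) = 1.9×10⁻⁶ mol/L
Since AgI needs less I⁻ to reach saturation, it precipitates first.

AgI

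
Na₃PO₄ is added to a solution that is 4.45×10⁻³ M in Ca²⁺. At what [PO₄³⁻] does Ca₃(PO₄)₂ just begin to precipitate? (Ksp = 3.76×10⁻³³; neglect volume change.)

2.07×10⁻¹³ M

Precipitation begins when Q = Ksp.
Ca₃(PO₄)₂(s) ⇌ 3 Ca²⁺(aq) + 2 PO₄³⁻(aq)
Ksp = [Ca²⁺]^3[PO₄³⁻]^2 = [PO₄³⁻]^2(4.45×10⁻³)^3
[PO₄³⁻]^2 = 3.76×10⁻³³ / (4.45×10⁻³)^3 = 4.27×10⁻²⁶
[PO₄³⁻] = 2.07×10⁻¹³ M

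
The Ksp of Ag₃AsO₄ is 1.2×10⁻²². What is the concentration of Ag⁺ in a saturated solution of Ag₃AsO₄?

Ag₃AsO₄(s) ⇌ 3 Ag⁺(aq) + AsO₄³⁻(aq)
Call the molar solubility s, so that [Ag⁺] = 3s and [AsO₄³⁻] = s.
Ksp = [Ag⁺]^3[AsO₄³⁻] = (3s)^3 · s = 27s^4 = 1.2×10⁻²²
s = 1.5×10⁻⁶ mol L⁻¹
[Ag⁺] = 3s = 4.4×10⁻⁶ mol L⁻¹

4.4×10⁻⁶ M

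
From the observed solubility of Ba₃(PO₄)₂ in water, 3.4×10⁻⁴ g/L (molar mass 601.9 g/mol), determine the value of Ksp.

Molar solubility s = (3.4×10⁻⁴ g/L) / (601.9 g/mol) = 5.649×10⁻⁷ mol/L
Ba₃(PO₄)₂(s) ⇌ 3 Ba²⁺(aq) + 2 PO₄³⁻(aq)
Call the molar solubility s, so that [Ba²⁺] = 3s and [PO₄³⁻] = 2s.
Ksp = [Ba²⁺]^3[PO₄³⁻]^2 = (3s)^3 · (2s)^2 = 108s^5
Ksp = 108 × (5.649×10⁻⁷)^5 = 6.2×10⁻³⁰

Ksp = 6.2×10⁻³⁰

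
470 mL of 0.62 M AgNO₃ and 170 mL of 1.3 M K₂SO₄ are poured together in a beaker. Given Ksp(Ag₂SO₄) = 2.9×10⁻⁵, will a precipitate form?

The combined volume is 640 mL.
[Ag⁺] = (0.62)(470)/640 = 0.46 M
[SO₄²⁻] = (1.3)(170)/640 = 0.35 M
Q = [Ag⁺]^2[SO₄²⁻] = 7.2×10⁻²
Q = 7.2×10⁻² > Ksp = 2.9×10⁻⁵, so the solution is supersaturated and Ag₂SO₄ precipitates.

Yes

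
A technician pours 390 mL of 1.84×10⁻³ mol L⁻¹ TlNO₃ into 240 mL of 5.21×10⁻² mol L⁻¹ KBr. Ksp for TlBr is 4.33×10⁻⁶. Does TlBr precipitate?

Yes

The combined volume is 630 mL.
[Tl⁺] = (1.84×10⁻³)(390)/630 = 1.14×10⁻³ mol L⁻¹
[Br⁻] = (5.21×10⁻²)(240)/630 = 1.98×10⁻² mol L⁻¹
Q = [Tl⁺][Br⁻] = 2.26×10⁻⁵
Since Q (2.26×10⁻⁵) exceeds Ksp (4.33×10⁻⁶), TlBr will precipitate.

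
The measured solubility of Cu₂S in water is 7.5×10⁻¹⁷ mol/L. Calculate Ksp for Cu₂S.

Ksp = 1.7×10⁻⁴⁸

Cu₂S(s) ⇌ 2 Cu⁺(aq) + S²⁻(aq)
With molar solubility s: [Cu⁺] = 2s, [S²⁻] = s.
Ksp = [Cu⁺]^2[S²⁻] = (2s)^2 · s = 4s^3
Ksp = 4 × (7.5×10⁻¹⁷)^3 = 1.7×10⁻⁴⁸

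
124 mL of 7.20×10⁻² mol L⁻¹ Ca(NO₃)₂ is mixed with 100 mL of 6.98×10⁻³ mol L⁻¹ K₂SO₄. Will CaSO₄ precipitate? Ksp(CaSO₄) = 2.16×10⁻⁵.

Yes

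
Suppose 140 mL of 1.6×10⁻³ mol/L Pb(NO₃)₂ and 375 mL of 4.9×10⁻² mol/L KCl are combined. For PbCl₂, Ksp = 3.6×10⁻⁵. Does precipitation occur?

No

After mixing, V = 140 mL + 375 mL = 515 mL.
[Pb²⁺] = (1.6×10⁻³)(140)/515 = 4.3×10⁻⁴ mol/L
[Cl⁻] = (4.9×10⁻²)(375)/515 = 3.6×10⁻² mol/L
Q = [Pb²⁺][Cl⁻]^2 = 5.5×10⁻⁷
Q = 5.5×10⁻⁷ < Ksp = 3.6×10⁻⁵, so the solution is unsaturated and no precipitate forms.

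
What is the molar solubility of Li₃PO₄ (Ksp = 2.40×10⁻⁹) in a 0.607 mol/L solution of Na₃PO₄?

5.27×10⁻⁴ M

Li₃PO₄(s) ⇌ 3 Li⁺(aq) + PO₄³⁻(aq)
PO₄³⁻ is already present at 0.607 mol/L. If s mol/L of Li₃PO₄ dissolves, [Li⁺] = 3s while [PO₄³⁻] ≈ 0.607 mol/L.
Ksp = [Li⁺]^3[PO₄³⁻] = (3s)^3(0.607)
(3s)^3 = 2.40×10⁻⁹ / (0.607) = 3.95×10⁻⁹
s = 5.27×10⁻⁴ mol/L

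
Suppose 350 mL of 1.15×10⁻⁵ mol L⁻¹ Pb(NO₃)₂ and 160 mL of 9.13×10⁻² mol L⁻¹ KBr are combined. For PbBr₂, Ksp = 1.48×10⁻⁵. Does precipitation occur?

No

After mixing, V = 350 mL + 160 mL = 510 mL.
[Pb²⁺] = (1.15×10⁻⁵)(350)/510 = 7.89×10⁻⁶ mol L⁻¹
[Br⁻] = (9.13×10⁻²)(160)/510 = 2.86×10⁻² mol L⁻¹
Q = [Pb²⁺][Br⁻]^2 = 6.47×10⁻⁹
Q < Ksp (6.47×10⁻⁹ vs 1.48×10⁻⁵); the solution remains unsaturated and no precipitate forms.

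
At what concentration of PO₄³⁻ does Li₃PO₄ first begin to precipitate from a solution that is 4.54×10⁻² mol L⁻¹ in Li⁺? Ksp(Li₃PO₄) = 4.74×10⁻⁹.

5.07×10⁻⁵ M

Each salt precipitates once Q = Ksp for that salt.
Li₃PO₄(s) ⇌ 3 Li⁺(aq) + PO₄³⁻(aq)
Ksp = [Li⁺]^3[PO₄³⁻] = [PO₄³⁻](4.54×10⁻²)^3
[PO₄³⁻] = 4.74×10⁻⁹ / (4.54×10⁻²)^3 = 5.07×10⁻⁵
[PO₄³⁻] = 5.07×10⁻⁵ mol L⁻¹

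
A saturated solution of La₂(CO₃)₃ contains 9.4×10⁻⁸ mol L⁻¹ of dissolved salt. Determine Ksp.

La₂(CO₃)₃(s) ⇌ 2 La³⁺(aq) + 3 CO₃²⁻(aq)
Call the molar solubility s, so that [La³⁺] = 2s and [CO₃²⁻] = 3s.
Ksp = [La³⁺]^2[CO₃²⁻]^3 = (2s)^2 · (3s)^3 = 108s^5
Ksp = 108 × (9.4×10⁻⁸)^5 = 7.9×10⁻³⁴

Ksp = 7.9×10⁻³⁴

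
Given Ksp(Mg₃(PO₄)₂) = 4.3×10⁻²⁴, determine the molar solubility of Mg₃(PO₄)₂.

Mg₃(PO₄)₂(s) ⇌ 3 Mg²⁺(aq) + 2 PO₄³⁻(aq)
With molar solubility s: [Mg²⁺] = 3s, [PO₄³⁻] = 2s.
Ksp = [Mg²⁺]^3[PO₄³⁻]^2 = (3s)^3 · (2s)^2 = 108s^5
108s^5 = 4.3×10⁻²⁴  ⇒  s^5 = 4.0×10⁻²⁶
s = (4.0×10⁻²⁶)^(1/5) = 8.3×10⁻⁶ mol/L

8.3×10⁻⁶ M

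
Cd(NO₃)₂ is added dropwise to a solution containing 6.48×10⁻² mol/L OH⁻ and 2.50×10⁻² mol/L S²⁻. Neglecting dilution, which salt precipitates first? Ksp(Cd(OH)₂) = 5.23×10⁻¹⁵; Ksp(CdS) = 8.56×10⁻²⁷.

CdS

Precipitation of each salt begins when its ion product equals Ksp.
For Cd(OH)₂: [Cd²⁺] = (Ksp/[OH⁻]^2) = 1.25×10⁻¹² mol/L
For CdS: [Cd²⁺] = (Ksp/[S²⁻]) = 3.42×10⁻²⁵ mol/L
Since CdS needs less Cd²⁺ to reach saturation, it precipitates first.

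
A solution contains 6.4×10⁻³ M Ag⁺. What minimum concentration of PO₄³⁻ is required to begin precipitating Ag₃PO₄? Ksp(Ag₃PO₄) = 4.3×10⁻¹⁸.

A salt starts to precipitate once the ion product Q reaches its Ksp.
Ag₃PO₄(s) ⇌ 3 Ag⁺(aq) + PO₄³⁻(aq)
Ksp = [Ag⁺]^3[PO₄³⁻] = [PO₄³⁻](6.4×10⁻³)^3
[PO₄³⁻] = 4.3×10⁻¹⁸ / (6.4×10⁻³)^3 = 1.6×10⁻¹¹
[PO₄³⁻] = 1.6×10⁻¹¹ M

1.6×10⁻¹¹ M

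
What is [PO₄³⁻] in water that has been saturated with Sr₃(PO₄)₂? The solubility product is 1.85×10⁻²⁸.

2.23×10⁻⁶ M

Sr₃(PO₄)₂(s) ⇌ 3 Sr²⁺(aq) + 2 PO₄³⁻(aq)
If s mol/L of Sr₃(PO₄)₂ dissolves, [Sr²⁺] = 3s and [PO₄³⁻] = 2s.
Ksp = [Sr²⁺]^3[PO₄³⁻]^2 = (3s)^3 · (2s)^2 = 108s^5 = 1.85×10⁻²⁸
s = 1.11×10⁻⁶ M
[PO₄³⁻] = 2s = 2.23×10⁻⁶ M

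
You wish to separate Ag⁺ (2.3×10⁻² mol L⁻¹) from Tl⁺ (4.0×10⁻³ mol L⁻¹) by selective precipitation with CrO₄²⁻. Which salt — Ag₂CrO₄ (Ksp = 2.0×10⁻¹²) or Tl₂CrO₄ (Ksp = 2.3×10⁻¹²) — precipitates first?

Each salt precipitates once Q = Ksp for that salt.
For Ag₂CrO₄: [CrO₄²⁻] = (Ksp/[Ag⁺]^2) = 3.8×10⁻⁹ mol L⁻¹
For Tl₂CrO₄: [CrO₄²⁻] = (Ksp/[Tl⁺]^2) = 1.4×10⁻⁷ mol L⁻¹
Since Ag₂CrO₄ needs less CrO₄²⁻ to reach saturation, it precipitates first.

Ag₂CrO₄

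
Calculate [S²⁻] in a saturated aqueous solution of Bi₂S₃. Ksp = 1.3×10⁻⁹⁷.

Bi₂S₃(s) ⇌ 2 Bi³⁺(aq) + 3 S²⁻(aq)
Call the molar solubility s, so that [Bi³⁺] = 2s and [S²⁻] = 3s.
Ksp = [Bi³⁺]^2[S²⁻]^3 = (2s)^2 · (3s)^3 = 108s^5 = 1.3×10⁻⁹⁷
s = 1.6×10⁻²⁰ mol L⁻¹
[S²⁻] = 3s = 4.9×10⁻²⁰ mol L⁻¹

4.9×10⁻²⁰ M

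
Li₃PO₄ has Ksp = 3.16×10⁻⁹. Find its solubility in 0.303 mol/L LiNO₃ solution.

1.14×10⁻⁷ M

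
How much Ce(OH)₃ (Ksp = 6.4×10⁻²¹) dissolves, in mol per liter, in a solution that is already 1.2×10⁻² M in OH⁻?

3.7×10⁻¹⁵ M

Ce(OH)₃(s) ⇌ Ce³⁺(aq) + 3 OH⁻(aq)
With OH⁻ already at 1.2×10⁻² M and s small, take [OH⁻] ≈ 1.2×10⁻² M and [Ce³⁺] = s.
Ksp = [Ce³⁺][OH⁻]^3 = s(1.2×10⁻²)^3
s = 6.4×10⁻²¹ / (1.2×10⁻²)^3 = 3.7×10⁻¹⁵
s = 3.7×10⁻¹⁵ M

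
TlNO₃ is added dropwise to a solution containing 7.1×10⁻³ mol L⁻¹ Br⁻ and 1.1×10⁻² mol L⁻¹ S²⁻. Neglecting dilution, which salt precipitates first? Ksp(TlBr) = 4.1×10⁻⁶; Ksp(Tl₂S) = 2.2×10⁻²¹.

Tl₂S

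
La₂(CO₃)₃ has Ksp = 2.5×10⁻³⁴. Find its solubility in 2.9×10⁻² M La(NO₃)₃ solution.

La₂(CO₃)₃(s) ⇌ 2 La³⁺(aq) + 3 CO₃²⁻(aq)
The solution already contains La³⁺ at 2.9×10⁻² M. Let s be the molar solubility of La₂(CO₃)₃.
[La³⁺] ≈ 2.9×10⁻² M (common ion dominates); [CO₃²⁻] = 3s.
Ksp = [La³⁺]^2[CO₃²⁻]^3 = (2.9×10⁻²)^2(3s)^3
(3s)^3 = 2.5×10⁻³⁴ / (2.9×10⁻²)^2 = 3.0×10⁻³¹
s = 2.2×10⁻¹¹ M

2.2×10⁻¹¹ M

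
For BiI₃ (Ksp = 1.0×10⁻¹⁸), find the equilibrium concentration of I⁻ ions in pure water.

BiI₃(s) ⇌ Bi³⁺(aq) + 3 I⁻(aq)
With molar solubility s: [Bi³⁺] = s, [I⁻] = 3s.
Ksp = [Bi³⁺][I⁻]^3 = s · (3s)^3 = 27s^4 = 1.0×10⁻¹⁸
s = 1.4×10⁻⁵ M
[I⁻] = 3s = 4.2×10⁻⁵ M

4.2×10⁻⁵ M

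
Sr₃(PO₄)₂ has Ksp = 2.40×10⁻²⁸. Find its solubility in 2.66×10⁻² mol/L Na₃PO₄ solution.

2.32×10⁻⁹ M

Sr₃(PO₄)₂(s) ⇌ 3 Sr²⁺(aq) + 2 PO₄³⁻(aq)
Let s be the solubility of Sr₃(PO₄)₂ here. The common ion gives [PO₄³⁻] ≈ 2.66×10⁻² mol/L, and [Sr²⁺] = 3s.
Ksp = [Sr²⁺]^3[PO₄³⁻]^2 = (3s)^3(2.66×10⁻²)^2
(3s)^3 = 2.40×10⁻²⁸ / (2.66×10⁻²)^2 = 3.39×10⁻²⁵
s = 2.32×10⁻⁹ mol/L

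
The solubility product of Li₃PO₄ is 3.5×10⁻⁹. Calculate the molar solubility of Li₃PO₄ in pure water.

Li₃PO₄(s) ⇌ 3 Li⁺(aq) + PO₄³⁻(aq)
If s mol/L of Li₃PO₄ dissolves, [Li⁺] = 3s and [PO₄³⁻] = s.
Ksp = [Li⁺]^3[PO₄³⁻] = (3s)^3 · s = 27s^4
27s^4 = 3.5×10⁻⁹  ⇒  s^4 = 1.3×10⁻¹⁰
s = (1.3×10⁻¹⁰)^(1/4) = 3.4×10⁻³ M

3.4×10⁻³ M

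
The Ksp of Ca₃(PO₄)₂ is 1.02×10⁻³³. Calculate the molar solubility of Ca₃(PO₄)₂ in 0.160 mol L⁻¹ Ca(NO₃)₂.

2.50×10⁻¹⁶ M

Ca₃(PO₄)₂(s) ⇌ 3 Ca²⁺(aq) + 2 PO₄³⁻(aq)
Let s be the solubility of Ca₃(PO₄)₂ here. The common ion gives [Ca²⁺] ≈ 0.160 mol L⁻¹, and [PO₄³⁻] = 2s.
Ksp = [Ca²⁺]^3[PO₄³⁻]^2 = (0.160)^3(2s)^2
(2s)^2 = 1.02×10⁻³³ / (0.160)^3 = 2.49×10⁻³¹
s = 2.50×10⁻¹⁶ mol L⁻¹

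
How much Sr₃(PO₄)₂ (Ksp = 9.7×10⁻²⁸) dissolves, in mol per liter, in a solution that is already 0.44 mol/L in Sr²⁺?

5.3×10⁻¹⁴ M

Sr₃(PO₄)₂(s) ⇌ 3 Sr²⁺(aq) + 2 PO₄³⁻(aq)
Sr²⁺ is already present at 0.44 mol/L. If s mol/L of Sr₃(PO₄)₂ dissolves, [PO₄³⁻] = 2s while [Sr²⁺] ≈ 0.44 mol/L.
Ksp = [Sr²⁺]^3[PO₄³⁻]^2 = (0.44)^3(2s)^2
(2s)^2 = 9.7×10⁻²⁸ / (0.44)^3 = 1.1×10⁻²⁶
s = 5.3×10⁻¹⁴ mol/L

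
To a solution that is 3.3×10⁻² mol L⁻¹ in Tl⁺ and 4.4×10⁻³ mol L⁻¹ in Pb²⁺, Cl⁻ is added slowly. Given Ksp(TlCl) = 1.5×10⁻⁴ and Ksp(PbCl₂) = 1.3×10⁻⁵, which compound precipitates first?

TlCl

A salt starts to precipitate once the ion product Q reaches its Ksp.
For TlCl: [Cl⁻] = (Ksp/[Tl⁺]) = 4.5×10⁻³ mol L⁻¹
For PbCl₂: [Cl⁻] = (Ksp/[Pb²⁺])^(1/2) = 5.4×10⁻² mol L⁻¹
The smaller threshold [Cl⁻] is reached first, so TlCl precipitates first.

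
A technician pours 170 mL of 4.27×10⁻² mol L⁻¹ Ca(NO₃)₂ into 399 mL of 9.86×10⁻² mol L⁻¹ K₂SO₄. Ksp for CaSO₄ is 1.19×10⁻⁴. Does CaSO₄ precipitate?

Yes

Total volume after mixing = 170 + 399 = 569 mL.
[Ca²⁺] = (4.27×10⁻²)(170)/569 = 1.28×10⁻² mol L⁻¹
[SO₄²⁻] = (9.86×10⁻²)(399)/569 = 6.91×10⁻² mol L⁻¹
Q = [Ca²⁺][SO₄²⁻] = 8.82×10⁻⁴
Because Q > Ksp (8.82×10⁻⁴ vs 1.19×10⁻⁴), a precipitate of CaSO₄ forms.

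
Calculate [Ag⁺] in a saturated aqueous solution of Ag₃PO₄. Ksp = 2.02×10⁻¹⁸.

4.96×10⁻⁵ M

Ag₃PO₄(s) ⇌ 3 Ag⁺(aq) + PO₄³⁻(aq)
Call the molar solubility s, so that [Ag⁺] = 3s and [PO₄³⁻] = s.
Ksp = [Ag⁺]^3[PO₄³⁻] = (3s)^3 · s = 27s^4 = 2.02×10⁻¹⁸
s = 1.65×10⁻⁵ mol/L
[Ag⁺] = 3s = 4.96×10⁻⁵ mol/L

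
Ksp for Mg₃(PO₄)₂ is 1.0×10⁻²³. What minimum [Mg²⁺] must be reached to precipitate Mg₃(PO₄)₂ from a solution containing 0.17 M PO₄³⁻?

Precipitation begins when Q = Ksp.
Mg₃(PO₄)₂(s) ⇌ 3 Mg²⁺(aq) + 2 PO₄³⁻(aq)
Ksp = [Mg²⁺]^3[PO₄³⁻]^2 = [Mg²⁺]^3(0.17)^2
[Mg²⁺]^3 = 1.0×10⁻²³ / (0.17)^2 = 3.5×10⁻²²
[Mg²⁺] = 7.0×10⁻⁸ M

7.0×10⁻⁸ M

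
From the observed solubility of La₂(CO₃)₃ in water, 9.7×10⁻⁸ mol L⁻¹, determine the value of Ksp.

Ksp = 9.3×10⁻³⁴

La₂(CO₃)₃(s) ⇌ 2 La³⁺(aq) + 3 CO₃²⁻(aq)
With molar solubility s: [La³⁺] = 2s, [CO₃²⁻] = 3s.
Ksp = [La³⁺]^2[CO₃²⁻]^3 = (2s)^2 · (3s)^3 = 108s^5
Ksp = 108 × (9.7×10⁻⁸)^5 = 9.3×10⁻³⁴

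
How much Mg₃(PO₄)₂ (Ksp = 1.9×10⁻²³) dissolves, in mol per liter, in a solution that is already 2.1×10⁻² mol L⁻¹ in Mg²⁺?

7.2×10⁻¹⁰ M

Mg₃(PO₄)₂(s) ⇌ 3 Mg²⁺(aq) + 2 PO₄³⁻(aq)
With Mg²⁺ already at 2.1×10⁻² mol L⁻¹ and s small, take [Mg²⁺] ≈ 2.1×10⁻² mol L⁻¹ and [PO₄³⁻] = 2s.
Ksp = [Mg²⁺]^3[PO₄³⁻]^2 = (2.1×10⁻²)^3(2s)^2
(2s)^2 = 1.9×10⁻²³ / (2.1×10⁻²)^3 = 2.1×10⁻¹⁸
s = 7.2×10⁻¹⁰ mol L⁻¹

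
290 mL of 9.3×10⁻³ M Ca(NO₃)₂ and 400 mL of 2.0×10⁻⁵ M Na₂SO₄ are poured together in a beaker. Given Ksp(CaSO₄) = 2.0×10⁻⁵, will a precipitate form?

No

The combined volume is 690 mL.
[Ca²⁺] = (9.3×10⁻³)(290)/690 = 3.9×10⁻³ M
[SO₄²⁻] = (2.0×10⁻⁵)(400)/690 = 1.2×10⁻⁵ M
Q = [Ca²⁺][SO₄²⁻] = 4.5×10⁻⁸
Q = 4.5×10⁻⁸ < Ksp = 2.0×10⁻⁵, so the solution is unsaturated and no precipitate forms.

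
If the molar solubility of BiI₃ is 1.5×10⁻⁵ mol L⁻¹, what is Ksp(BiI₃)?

BiI₃(s) ⇌ Bi³⁺(aq) + 3 I⁻(aq)
For each mole of BiI₃ that dissolves per liter, [Bi³⁺] = s and [I⁻] = 3s; let s denote this solubility.
Ksp = [Bi³⁺][I⁻]^3 = s · (3s)^3 = 27s^4
Ksp = 27 × (1.5×10⁻⁵)^4 = 1.4×10⁻¹⁸

Ksp = 1.4×10⁻¹⁸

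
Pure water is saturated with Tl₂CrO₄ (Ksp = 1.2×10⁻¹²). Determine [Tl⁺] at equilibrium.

Tl₂CrO₄(s) ⇌ 2 Tl⁺(aq) + CrO₄²⁻(aq)
With molar solubility s: [Tl⁺] = 2s, [CrO₄²⁻] = s.
Ksp = [Tl⁺]^2[CrO₄²⁻] = (2s)^2 · s = 4s^3 = 1.2×10⁻¹²
s = 6.7×10⁻⁵ mol/L
[Tl⁺] = 2s = 1.3×10⁻⁴ mol/L

1.3×10⁻⁴ M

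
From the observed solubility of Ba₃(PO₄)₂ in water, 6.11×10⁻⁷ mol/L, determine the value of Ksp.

Ba₃(PO₄)₂(s) ⇌ 3 Ba²⁺(aq) + 2 PO₄³⁻(aq)
Let s be the molar solubility. Then [Ba²⁺] = 3s and [PO₄³⁻] = 2s.
Ksp = [Ba²⁺]^3[PO₄³⁻]^2 = (3s)^3 · (2s)^2 = 108s^5
Ksp = 108 × (6.11×10⁻⁷)^5 = 9.20×10⁻³⁰

Ksp = 9.20×10⁻³⁰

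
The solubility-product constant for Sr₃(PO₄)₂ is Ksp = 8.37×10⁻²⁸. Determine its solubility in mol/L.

1.51×10⁻⁶ M

Sr₃(PO₄)₂(s) ⇌ 3 Sr²⁺(aq) + 2 PO₄³⁻(aq)
Call the molar solubility s, so that [Sr²⁺] = 3s and [PO₄³⁻] = 2s.
Ksp = [Sr²⁺]^3[PO₄³⁻]^2 = (3s)^3 · (2s)^2 = 108s^5
108s^5 = 8.37×10⁻²⁸  ⇒  s^5 = 7.75×10⁻³⁰
s = (7.75×10⁻³⁰)^(1/5) = 1.51×10⁻⁶ mol/L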